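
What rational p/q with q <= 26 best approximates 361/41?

Expand x = 361/41 as a continued fraction with the Euclidean algorithm:
  361 = 8*41 + 33, so a_0 = 8.
  41 = 1*33 + 8, so a_1 = 1.
  33 = 4*8 + 1, so a_2 = 4.
  8 = 8*1 + 0, so a_3 = 8.
so x = [8; 1, 4, 8].
Convergents (p_i = a_i*p_{i-1} + p_{i-2}, q_i = a_i*q_{i-1} + q_{i-2} with p_{-2}=0, p_{-1}=1, q_{-2}=1, q_{-1}=0), until the denominator exceeds 26:
  i=0: a_0=8, p_0 = 8*1 + 0 = 8, q_0 = 8*0 + 1 = 1.
  i=1: a_1=1, p_1 = 1*8 + 1 = 9, q_1 = 1*1 + 0 = 1.
  i=2: a_2=4, p_2 = 4*9 + 8 = 44, q_2 = 4*1 + 1 = 5.
  i=3: a_3=8, p_3 = 8*44 + 9 = 361, q_3 = 8*5 + 1 = 41.
q_3 = 41 > 26, so the last convergent with denominator <= 26 is p_2/q_2 = 44/5.
The closest fraction with denominator <= 26 is either p_2/q_2 or the intermediate fraction (k*p_2 + p_1)/(k*q_2 + q_1) with the largest k >= 1 whose denominator stays <= 26; these approach x as k grows, and every other convergent or intermediate fraction in range is farther away.
Largest k: floor((26 - q_1)/q_2) = floor((26 - 1)/5) = 5.
That gives (5*44 + 9)/(5*5 + 1) = 229/26.
Compare the errors: |x - 44/5| = |361*5 - 44*41|/(41*5) = 1/205, and |x - 229/26| = |361*26 - 229*41|/(41*26) = 3/1066.
Cross-multiplying, 3*205 = 615 < 1066 = 1*1066, so 3/1066 is smaller: the intermediate fraction 229/26 is closer to x than 44/5.

229/26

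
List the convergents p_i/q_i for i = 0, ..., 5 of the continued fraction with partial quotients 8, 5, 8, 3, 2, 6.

8/1, 41/5, 336/41, 1049/128, 2434/297, 15653/1910

Using the convergent recurrence p_i = a_i*p_{i-1} + p_{i-2}, q_i = a_i*q_{i-1} + q_{i-2} with p_{-2}=0, p_{-1}=1, q_{-2}=1, q_{-1}=0:
  i=0: a_0=8, p_0 = 8*1 + 0 = 8, q_0 = 8*0 + 1 = 1.
  i=1: a_1=5, p_1 = 5*8 + 1 = 41, q_1 = 5*1 + 0 = 5.
  i=2: a_2=8, p_2 = 8*41 + 8 = 336, q_2 = 8*5 + 1 = 41.
  i=3: a_3=3, p_3 = 3*336 + 41 = 1049, q_3 = 3*41 + 5 = 128.
  i=4: a_4=2, p_4 = 2*1049 + 336 = 2434, q_4 = 2*128 + 41 = 297.
  i=5: a_5=6, p_5 = 6*2434 + 1049 = 15653, q_5 = 6*297 + 128 = 1910.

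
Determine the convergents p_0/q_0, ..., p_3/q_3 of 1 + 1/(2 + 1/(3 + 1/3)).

Using the convergent recurrence p_i = a_i*p_{i-1} + p_{i-2}, q_i = a_i*q_{i-1} + q_{i-2} with p_{-2}=0, p_{-1}=1, q_{-2}=1, q_{-1}=0:
  i=0: a_0=1, p_0 = 1*1 + 0 = 1, q_0 = 1*0 + 1 = 1.
  i=1: a_1=2, p_1 = 2*1 + 1 = 3, q_1 = 2*1 + 0 = 2.
  i=2: a_2=3, p_2 = 3*3 + 1 = 10, q_2 = 3*2 + 1 = 7.
  i=3: a_3=3, p_3 = 3*10 + 3 = 33, q_3 = 3*7 + 2 = 23.

1/1, 3/2, 10/7, 33/23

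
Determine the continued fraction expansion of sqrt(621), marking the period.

[24; (1, 11, 2, 11, 1, 48)]

Write x_i = (sqrt(621) + m_i)/d_i with (m_0, d_0) = (0, 1). a_0 = floor(sqrt(621)) = 24, since 24^2 = 576 <= 621 < 625 = 25^2.
Iterate m_{i+1} = d_i*a_i - m_i, d_{i+1} = (621 - m_{i+1}^2)/d_i, a_{i+1} = floor((a_0 + m_{i+1})/d_{i+1}):
  m_1 = 1*24 - 0 = 24, d_1 = (621 - 24^2)/1 = 45/1 = 45, a_1 = floor((24 + 24)/45) = 1.
  m_2 = 45*1 - 24 = 21, d_2 = (621 - 21^2)/45 = 180/45 = 4, a_2 = floor((24 + 21)/4) = 11.
  m_3 = 4*11 - 21 = 23, d_3 = (621 - 23^2)/4 = 92/4 = 23, a_3 = floor((24 + 23)/23) = 2.
  m_4 = 23*2 - 23 = 23, d_4 = (621 - 23^2)/23 = 92/23 = 4, a_4 = floor((24 + 23)/4) = 11.
  m_5 = 4*11 - 23 = 21, d_5 = (621 - 21^2)/4 = 180/4 = 45, a_5 = floor((24 + 21)/45) = 1.
  m_6 = 45*1 - 21 = 24, d_6 = (621 - 24^2)/45 = 45/45 = 1, a_6 = floor((24 + 24)/1) = 48.
  m_7 = 1*48 - 24 = 24, d_7 = (621 - 24^2)/1 = 45/1 = 45: (m_7, d_7) = (m_1, d_1) = (24, 45), so from here the quotients repeat a_1, ..., a_6; the period length is 6.
Hence the expansion of sqrt(621) is a_0 = 24 followed by the repeating block 1, 11, 2, 11, 1, 48 (period 6).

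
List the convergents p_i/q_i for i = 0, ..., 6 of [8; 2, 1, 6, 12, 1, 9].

Using the convergent recurrence p_i = a_i*p_{i-1} + p_{i-2}, q_i = a_i*q_{i-1} + q_{i-2} with p_{-2}=0, p_{-1}=1, q_{-2}=1, q_{-1}=0:
  i=0: a_0=8, p_0 = 8*1 + 0 = 8, q_0 = 8*0 + 1 = 1.
  i=1: a_1=2, p_1 = 2*8 + 1 = 17, q_1 = 2*1 + 0 = 2.
  i=2: a_2=1, p_2 = 1*17 + 8 = 25, q_2 = 1*2 + 1 = 3.
  i=3: a_3=6, p_3 = 6*25 + 17 = 167, q_3 = 6*3 + 2 = 20.
  i=4: a_4=12, p_4 = 12*167 + 25 = 2029, q_4 = 12*20 + 3 = 243.
  i=5: a_5=1, p_5 = 1*2029 + 167 = 2196, q_5 = 1*243 + 20 = 263.
  i=6: a_6=9, p_6 = 9*2196 + 2029 = 21793, q_6 = 9*263 + 243 = 2610.

8/1, 17/2, 25/3, 167/20, 2029/243, 2196/263, 21793/2610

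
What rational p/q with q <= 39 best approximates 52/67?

Expand x = 52/67 as a continued fraction with the Euclidean algorithm:
  52 = 0*67 + 52, so a_0 = 0.
  67 = 1*52 + 15, so a_1 = 1.
  52 = 3*15 + 7, so a_2 = 3.
  15 = 2*7 + 1, so a_3 = 2.
  7 = 7*1 + 0, so a_4 = 7.
so x = [0; 1, 3, 2, 7].
Convergents (p_i = a_i*p_{i-1} + p_{i-2}, q_i = a_i*q_{i-1} + q_{i-2} with p_{-2}=0, p_{-1}=1, q_{-2}=1, q_{-1}=0), until the denominator exceeds 39:
  i=0: a_0=0, p_0 = 0*1 + 0 = 0, q_0 = 0*0 + 1 = 1.
  i=1: a_1=1, p_1 = 1*0 + 1 = 1, q_1 = 1*1 + 0 = 1.
  i=2: a_2=3, p_2 = 3*1 + 0 = 3, q_2 = 3*1 + 1 = 4.
  i=3: a_3=2, p_3 = 2*3 + 1 = 7, q_3 = 2*4 + 1 = 9.
  i=4: a_4=7, p_4 = 7*7 + 3 = 52, q_4 = 7*9 + 4 = 67.
q_4 = 67 > 39, so the last convergent with denominator <= 39 is p_3/q_3 = 7/9.
The closest fraction with denominator <= 39 is either p_3/q_3 or the intermediate fraction (k*p_3 + p_2)/(k*q_3 + q_2) with the largest k >= 1 whose denominator stays <= 39; these approach x as k grows, and every other convergent or intermediate fraction in range is farther away.
Largest k: floor((39 - q_2)/q_3) = floor((39 - 4)/9) = 3.
That gives (3*7 + 3)/(3*9 + 4) = 24/31.
Compare the errors: |x - 7/9| = |52*9 - 7*67|/(67*9) = 1/603, and |x - 24/31| = |52*31 - 24*67|/(67*31) = 4/2077.
Cross-multiplying, 1*2077 = 2077 < 2412 = 4*603, so 1/603 is smaller: the convergent 7/9 is closer to x than 24/31.

7/9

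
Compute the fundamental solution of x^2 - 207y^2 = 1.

(x, y) = (1151, 80)

First expand sqrt(207) as a continued fraction. With x_i = (sqrt(207) + m_i)/d_i and (m_0, d_0) = (0, 1): a_0 = floor(sqrt(207)) = 14, since 14^2 = 196 <= 207 < 225 = 15^2.
Iterate m_{i+1} = d_i*a_i - m_i, d_{i+1} = (207 - m_{i+1}^2)/d_i, a_{i+1} = floor((a_0 + m_{i+1})/d_{i+1}):
  m_1 = 1*14 - 0 = 14, d_1 = (207 - 14^2)/1 = 11/1 = 11, a_1 = floor((14 + 14)/11) = 2.
  m_2 = 11*2 - 14 = 8, d_2 = (207 - 8^2)/11 = 143/11 = 13, a_2 = floor((14 + 8)/13) = 1.
  m_3 = 13*1 - 8 = 5, d_3 = (207 - 5^2)/13 = 182/13 = 14, a_3 = floor((14 + 5)/14) = 1.
  m_4 = 14*1 - 5 = 9, d_4 = (207 - 9^2)/14 = 126/14 = 9, a_4 = floor((14 + 9)/9) = 2.
  m_5 = 9*2 - 9 = 9, d_5 = (207 - 9^2)/9 = 126/9 = 14, a_5 = floor((14 + 9)/14) = 1.
  m_6 = 14*1 - 9 = 5, d_6 = (207 - 5^2)/14 = 182/14 = 13, a_6 = floor((14 + 5)/13) = 1.
  m_7 = 13*1 - 5 = 8, d_7 = (207 - 8^2)/13 = 143/13 = 11, a_7 = floor((14 + 8)/11) = 2.
  m_8 = 11*2 - 8 = 14, d_8 = (207 - 14^2)/11 = 11/11 = 1, a_8 = floor((14 + 14)/1) = 28.
  m_9 = 1*28 - 14 = 14, d_9 = (207 - 14^2)/1 = 11/1 = 11: (m_9, d_9) = (m_1, d_1) = (14, 11), so from here the quotients repeat a_1, ..., a_8; the period length is 8.
So sqrt(207) = [14; (2, 1, 1, 2, 1, 1, 2, 28)] with period length k = 8.
k is even, so the fundamental solution of x^2 - 207y^2 = 1 is (p_{k-1}, q_{k-1}) = (p_7, q_7); compute convergents through index 7.
Convergents (p_i = a_i*p_{i-1} + p_{i-2}, q_i = a_i*q_{i-1} + q_{i-2} with p_{-2}=0, p_{-1}=1, q_{-2}=1, q_{-1}=0):
  i=0: a_0=14, p_0 = 14*1 + 0 = 14, q_0 = 14*0 + 1 = 1.
  i=1: a_1=2, p_1 = 2*14 + 1 = 29, q_1 = 2*1 + 0 = 2.
  i=2: a_2=1, p_2 = 1*29 + 14 = 43, q_2 = 1*2 + 1 = 3.
  i=3: a_3=1, p_3 = 1*43 + 29 = 72, q_3 = 1*3 + 2 = 5.
  i=4: a_4=2, p_4 = 2*72 + 43 = 187, q_4 = 2*5 + 3 = 13.
  i=5: a_5=1, p_5 = 1*187 + 72 = 259, q_5 = 1*13 + 5 = 18.
  i=6: a_6=1, p_6 = 1*259 + 187 = 446, q_6 = 1*18 + 13 = 31.
  i=7: a_7=2, p_7 = 2*446 + 259 = 1151, q_7 = 2*31 + 18 = 80.
Check: 1151^2 - 207*80^2 = 1324801 - 1324800 = 1, so (x, y) = (1151, 80) solves the equation, and by the theorem it is the least positive solution.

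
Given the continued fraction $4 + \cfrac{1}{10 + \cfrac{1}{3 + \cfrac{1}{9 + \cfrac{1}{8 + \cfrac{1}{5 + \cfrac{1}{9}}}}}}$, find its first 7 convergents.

Using the convergent recurrence p_i = a_i*p_{i-1} + p_{i-2}, q_i = a_i*q_{i-1} + q_{i-2} with p_{-2}=0, p_{-1}=1, q_{-2}=1, q_{-1}=0:
  i=0: a_0=4, p_0 = 4*1 + 0 = 4, q_0 = 4*0 + 1 = 1.
  i=1: a_1=10, p_1 = 10*4 + 1 = 41, q_1 = 10*1 + 0 = 10.
  i=2: a_2=3, p_2 = 3*41 + 4 = 127, q_2 = 3*10 + 1 = 31.
  i=3: a_3=9, p_3 = 9*127 + 41 = 1184, q_3 = 9*31 + 10 = 289.
  i=4: a_4=8, p_4 = 8*1184 + 127 = 9599, q_4 = 8*289 + 31 = 2343.
  i=5: a_5=5, p_5 = 5*9599 + 1184 = 49179, q_5 = 5*2343 + 289 = 12004.
  i=6: a_6=9, p_6 = 9*49179 + 9599 = 452210, q_6 = 9*12004 + 2343 = 110379.

4/1, 41/10, 127/31, 1184/289, 9599/2343, 49179/12004, 452210/110379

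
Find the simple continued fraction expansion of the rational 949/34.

Run the Euclidean algorithm on 949 and 34; the successive quotients are the partial quotients a_0, a_1, ... (each step inverts the fractional part left over by the previous one):
  949 = 27*34 + 31, so a_0 = 27.
  34 = 1*31 + 3, so a_1 = 1.
  31 = 10*3 + 1, so a_2 = 10.
  3 = 3*1 + 0, so a_3 = 3.
The remainder reaches 0 after 4 divisions, so the expansion has 4 partial quotients, read off in order.

[27; 1, 10, 3]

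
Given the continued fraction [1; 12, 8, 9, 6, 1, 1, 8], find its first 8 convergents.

Using the convergent recurrence p_i = a_i*p_{i-1} + p_{i-2}, q_i = a_i*q_{i-1} + q_{i-2} with p_{-2}=0, p_{-1}=1, q_{-2}=1, q_{-1}=0:
  i=0: a_0=1, p_0 = 1*1 + 0 = 1, q_0 = 1*0 + 1 = 1.
  i=1: a_1=12, p_1 = 12*1 + 1 = 13, q_1 = 12*1 + 0 = 12.
  i=2: a_2=8, p_2 = 8*13 + 1 = 105, q_2 = 8*12 + 1 = 97.
  i=3: a_3=9, p_3 = 9*105 + 13 = 958, q_3 = 9*97 + 12 = 885.
  i=4: a_4=6, p_4 = 6*958 + 105 = 5853, q_4 = 6*885 + 97 = 5407.
  i=5: a_5=1, p_5 = 1*5853 + 958 = 6811, q_5 = 1*5407 + 885 = 6292.
  i=6: a_6=1, p_6 = 1*6811 + 5853 = 12664, q_6 = 1*6292 + 5407 = 11699.
  i=7: a_7=8, p_7 = 8*12664 + 6811 = 108123, q_7 = 8*11699 + 6292 = 99884.

1/1, 13/12, 105/97, 958/885, 5853/5407, 6811/6292, 12664/11699, 108123/99884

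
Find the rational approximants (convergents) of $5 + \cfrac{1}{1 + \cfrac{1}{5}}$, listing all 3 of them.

Using the convergent recurrence p_i = a_i*p_{i-1} + p_{i-2}, q_i = a_i*q_{i-1} + q_{i-2} with p_{-2}=0, p_{-1}=1, q_{-2}=1, q_{-1}=0:
  i=0: a_0=5, p_0 = 5*1 + 0 = 5, q_0 = 5*0 + 1 = 1.
  i=1: a_1=1, p_1 = 1*5 + 1 = 6, q_1 = 1*1 + 0 = 1.
  i=2: a_2=5, p_2 = 5*6 + 5 = 35, q_2 = 5*1 + 1 = 6.

5/1, 6/1, 35/6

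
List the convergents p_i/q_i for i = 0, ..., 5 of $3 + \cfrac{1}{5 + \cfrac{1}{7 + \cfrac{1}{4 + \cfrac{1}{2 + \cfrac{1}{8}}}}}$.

3/1, 16/5, 115/36, 476/149, 1067/334, 9012/2821

Using the convergent recurrence p_i = a_i*p_{i-1} + p_{i-2}, q_i = a_i*q_{i-1} + q_{i-2} with p_{-2}=0, p_{-1}=1, q_{-2}=1, q_{-1}=0:
  i=0: a_0=3, p_0 = 3*1 + 0 = 3, q_0 = 3*0 + 1 = 1.
  i=1: a_1=5, p_1 = 5*3 + 1 = 16, q_1 = 5*1 + 0 = 5.
  i=2: a_2=7, p_2 = 7*16 + 3 = 115, q_2 = 7*5 + 1 = 36.
  i=3: a_3=4, p_3 = 4*115 + 16 = 476, q_3 = 4*36 + 5 = 149.
  i=4: a_4=2, p_4 = 2*476 + 115 = 1067, q_4 = 2*149 + 36 = 334.
  i=5: a_5=8, p_5 = 8*1067 + 476 = 9012, q_5 = 8*334 + 149 = 2821.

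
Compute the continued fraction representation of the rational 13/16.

Run the Euclidean algorithm on 13 and 16; the successive quotients are the partial quotients a_0, a_1, ... (each step inverts the fractional part left over by the previous one):
  13 = 0*16 + 13, so a_0 = 0.
  16 = 1*13 + 3, so a_1 = 1.
  13 = 4*3 + 1, so a_2 = 4.
  3 = 3*1 + 0, so a_3 = 3.
The remainder reaches 0 after 4 divisions, so the expansion has 4 partial quotients, read off in order.

[0; 1, 4, 3]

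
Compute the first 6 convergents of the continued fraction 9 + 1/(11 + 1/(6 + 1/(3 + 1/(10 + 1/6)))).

9/1, 100/11, 609/67, 1927/212, 19879/2187, 121201/13334

Using the convergent recurrence p_i = a_i*p_{i-1} + p_{i-2}, q_i = a_i*q_{i-1} + q_{i-2} with p_{-2}=0, p_{-1}=1, q_{-2}=1, q_{-1}=0:
  i=0: a_0=9, p_0 = 9*1 + 0 = 9, q_0 = 9*0 + 1 = 1.
  i=1: a_1=11, p_1 = 11*9 + 1 = 100, q_1 = 11*1 + 0 = 11.
  i=2: a_2=6, p_2 = 6*100 + 9 = 609, q_2 = 6*11 + 1 = 67.
  i=3: a_3=3, p_3 = 3*609 + 100 = 1927, q_3 = 3*67 + 11 = 212.
  i=4: a_4=10, p_4 = 10*1927 + 609 = 19879, q_4 = 10*212 + 67 = 2187.
  i=5: a_5=6, p_5 = 6*19879 + 1927 = 121201, q_5 = 6*2187 + 212 = 13334.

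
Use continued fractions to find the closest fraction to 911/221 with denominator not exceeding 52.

Expand x = 911/221 as a continued fraction with the Euclidean algorithm:
  911 = 4*221 + 27, so a_0 = 4.
  221 = 8*27 + 5, so a_1 = 8.
  27 = 5*5 + 2, so a_2 = 5.
  5 = 2*2 + 1, so a_3 = 2.
  2 = 2*1 + 0, so a_4 = 2.
so x = [4; 8, 5, 2, 2].
Convergents (p_i = a_i*p_{i-1} + p_{i-2}, q_i = a_i*q_{i-1} + q_{i-2} with p_{-2}=0, p_{-1}=1, q_{-2}=1, q_{-1}=0), until the denominator exceeds 52:
  i=0: a_0=4, p_0 = 4*1 + 0 = 4, q_0 = 4*0 + 1 = 1.
  i=1: a_1=8, p_1 = 8*4 + 1 = 33, q_1 = 8*1 + 0 = 8.
  i=2: a_2=5, p_2 = 5*33 + 4 = 169, q_2 = 5*8 + 1 = 41.
  i=3: a_3=2, p_3 = 2*169 + 33 = 371, q_3 = 2*41 + 8 = 90.
q_3 = 90 > 52, so the last convergent with denominator <= 52 is p_2/q_2 = 169/41.
The closest fraction with denominator <= 52 is either p_2/q_2 or the intermediate fraction (k*p_2 + p_1)/(k*q_2 + q_1) with the largest k >= 1 whose denominator stays <= 52; these approach x as k grows, and every other convergent or intermediate fraction in range is farther away.
Largest k: floor((52 - q_1)/q_2) = floor((52 - 8)/41) = 1.
That gives (1*169 + 33)/(1*41 + 8) = 202/49.
Compare the errors: |x - 169/41| = |911*41 - 169*221|/(221*41) = 2/9061, and |x - 202/49| = |911*49 - 202*221|/(221*49) = 3/10829.
Cross-multiplying, 2*10829 = 21658 < 27183 = 3*9061, so 2/9061 is smaller: the convergent 169/41 is closer to x than 202/49.

169/41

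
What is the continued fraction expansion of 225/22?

[10; 4, 2, 2]

Run the Euclidean algorithm on 225 and 22; the successive quotients are the partial quotients a_0, a_1, ... (each step inverts the fractional part left over by the previous one):
  225 = 10*22 + 5, so a_0 = 10.
  22 = 4*5 + 2, so a_1 = 4.
  5 = 2*2 + 1, so a_2 = 2.
  2 = 2*1 + 0, so a_3 = 2.
The remainder reaches 0 after 4 divisions, so the expansion has 4 partial quotients, read off in order.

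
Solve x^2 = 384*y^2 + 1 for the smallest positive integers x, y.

First expand sqrt(384) as a continued fraction. With x_i = (sqrt(384) + m_i)/d_i and (m_0, d_0) = (0, 1): a_0 = floor(sqrt(384)) = 19, since 19^2 = 361 <= 384 < 400 = 20^2.
Iterate m_{i+1} = d_i*a_i - m_i, d_{i+1} = (384 - m_{i+1}^2)/d_i, a_{i+1} = floor((a_0 + m_{i+1})/d_{i+1}):
  m_1 = 1*19 - 0 = 19, d_1 = (384 - 19^2)/1 = 23/1 = 23, a_1 = floor((19 + 19)/23) = 1.
  m_2 = 23*1 - 19 = 4, d_2 = (384 - 4^2)/23 = 368/23 = 16, a_2 = floor((19 + 4)/16) = 1.
  m_3 = 16*1 - 4 = 12, d_3 = (384 - 12^2)/16 = 240/16 = 15, a_3 = floor((19 + 12)/15) = 2.
  m_4 = 15*2 - 12 = 18, d_4 = (384 - 18^2)/15 = 60/15 = 4, a_4 = floor((19 + 18)/4) = 9.
  m_5 = 4*9 - 18 = 18, d_5 = (384 - 18^2)/4 = 60/4 = 15, a_5 = floor((19 + 18)/15) = 2.
  m_6 = 15*2 - 18 = 12, d_6 = (384 - 12^2)/15 = 240/15 = 16, a_6 = floor((19 + 12)/16) = 1.
  m_7 = 16*1 - 12 = 4, d_7 = (384 - 4^2)/16 = 368/16 = 23, a_7 = floor((19 + 4)/23) = 1.
  m_8 = 23*1 - 4 = 19, d_8 = (384 - 19^2)/23 = 23/23 = 1, a_8 = floor((19 + 19)/1) = 38.
  m_9 = 1*38 - 19 = 19, d_9 = (384 - 19^2)/1 = 23/1 = 23: (m_9, d_9) = (m_1, d_1) = (19, 23), so from here the quotients repeat a_1, ..., a_8; the period length is 8.
So sqrt(384) = [19; (1, 1, 2, 9, 2, 1, 1, 38)] with period length k = 8.
k is even, so the fundamental solution of x^2 - 384y^2 = 1 is (p_{k-1}, q_{k-1}) = (p_7, q_7); compute convergents through index 7.
Convergents (p_i = a_i*p_{i-1} + p_{i-2}, q_i = a_i*q_{i-1} + q_{i-2} with p_{-2}=0, p_{-1}=1, q_{-2}=1, q_{-1}=0):
  i=0: a_0=19, p_0 = 19*1 + 0 = 19, q_0 = 19*0 + 1 = 1.
  i=1: a_1=1, p_1 = 1*19 + 1 = 20, q_1 = 1*1 + 0 = 1.
  i=2: a_2=1, p_2 = 1*20 + 19 = 39, q_2 = 1*1 + 1 = 2.
  i=3: a_3=2, p_3 = 2*39 + 20 = 98, q_3 = 2*2 + 1 = 5.
  i=4: a_4=9, p_4 = 9*98 + 39 = 921, q_4 = 9*5 + 2 = 47.
  i=5: a_5=2, p_5 = 2*921 + 98 = 1940, q_5 = 2*47 + 5 = 99.
  i=6: a_6=1, p_6 = 1*1940 + 921 = 2861, q_6 = 1*99 + 47 = 146.
  i=7: a_7=1, p_7 = 1*2861 + 1940 = 4801, q_7 = 1*146 + 99 = 245.
Check: 4801^2 - 384*245^2 = 23049601 - 23049600 = 1, so (x, y) = (4801, 245) solves the equation, and by the theorem it is the least positive solution.

(x, y) = (4801, 245)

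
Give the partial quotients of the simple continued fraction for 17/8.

Run the Euclidean algorithm on 17 and 8; the successive quotients are the partial quotients a_0, a_1, ... (each step inverts the fractional part left over by the previous one):
  17 = 2*8 + 1, so a_0 = 2.
  8 = 8*1 + 0, so a_1 = 8.
The remainder reaches 0 after 2 divisions, so the expansion has 2 partial quotients, read off in order.

[2; 8]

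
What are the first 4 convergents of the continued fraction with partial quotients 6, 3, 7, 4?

6/1, 19/3, 139/22, 575/91

Using the convergent recurrence p_i = a_i*p_{i-1} + p_{i-2}, q_i = a_i*q_{i-1} + q_{i-2} with p_{-2}=0, p_{-1}=1, q_{-2}=1, q_{-1}=0:
  i=0: a_0=6, p_0 = 6*1 + 0 = 6, q_0 = 6*0 + 1 = 1.
  i=1: a_1=3, p_1 = 3*6 + 1 = 19, q_1 = 3*1 + 0 = 3.
  i=2: a_2=7, p_2 = 7*19 + 6 = 139, q_2 = 7*3 + 1 = 22.
  i=3: a_3=4, p_3 = 4*139 + 19 = 575, q_3 = 4*22 + 3 = 91.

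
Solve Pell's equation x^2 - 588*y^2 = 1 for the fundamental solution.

First expand sqrt(588) as a continued fraction. With x_i = (sqrt(588) + m_i)/d_i and (m_0, d_0) = (0, 1): a_0 = floor(sqrt(588)) = 24, since 24^2 = 576 <= 588 < 625 = 25^2.
Iterate m_{i+1} = d_i*a_i - m_i, d_{i+1} = (588 - m_{i+1}^2)/d_i, a_{i+1} = floor((a_0 + m_{i+1})/d_{i+1}):
  m_1 = 1*24 - 0 = 24, d_1 = (588 - 24^2)/1 = 12/1 = 12, a_1 = floor((24 + 24)/12) = 4.
  m_2 = 12*4 - 24 = 24, d_2 = (588 - 24^2)/12 = 12/12 = 1, a_2 = floor((24 + 24)/1) = 48.
  m_3 = 1*48 - 24 = 24, d_3 = (588 - 24^2)/1 = 12/1 = 12: (m_3, d_3) = (m_1, d_1) = (24, 12), so from here the quotients repeat a_1, a_2; the period length is 2.
So sqrt(588) = [24; (4, 48)] with period length k = 2.
k is even, so the fundamental solution of x^2 - 588y^2 = 1 is (p_{k-1}, q_{k-1}) = (p_1, q_1); compute convergents through index 1.
Convergents (p_i = a_i*p_{i-1} + p_{i-2}, q_i = a_i*q_{i-1} + q_{i-2} with p_{-2}=0, p_{-1}=1, q_{-2}=1, q_{-1}=0):
  i=0: a_0=24, p_0 = 24*1 + 0 = 24, q_0 = 24*0 + 1 = 1.
  i=1: a_1=4, p_1 = 4*24 + 1 = 97, q_1 = 4*1 + 0 = 4.
Check: 97^2 - 588*4^2 = 9409 - 9408 = 1, so (x, y) = (97, 4) solves the equation, and by the theorem it is the least positive solution.

(x, y) = (97, 4)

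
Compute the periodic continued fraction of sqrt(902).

[30; (30, 60)]

Write x_i = (sqrt(902) + m_i)/d_i with (m_0, d_0) = (0, 1). a_0 = floor(sqrt(902)) = 30, since 30^2 = 900 <= 902 < 961 = 31^2.
Iterate m_{i+1} = d_i*a_i - m_i, d_{i+1} = (902 - m_{i+1}^2)/d_i, a_{i+1} = floor((a_0 + m_{i+1})/d_{i+1}):
  m_1 = 1*30 - 0 = 30, d_1 = (902 - 30^2)/1 = 2/1 = 2, a_1 = floor((30 + 30)/2) = 30.
  m_2 = 2*30 - 30 = 30, d_2 = (902 - 30^2)/2 = 2/2 = 1, a_2 = floor((30 + 30)/1) = 60.
  m_3 = 1*60 - 30 = 30, d_3 = (902 - 30^2)/1 = 2/1 = 2: (m_3, d_3) = (m_1, d_1) = (30, 2), so from here the quotients repeat a_1, a_2; the period length is 2.
Hence the expansion of sqrt(902) is a_0 = 30 followed by the repeating block 30, 60 (period 2).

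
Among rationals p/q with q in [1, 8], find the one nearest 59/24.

Expand x = 59/24 as a continued fraction with the Euclidean algorithm:
  59 = 2*24 + 11, so a_0 = 2.
  24 = 2*11 + 2, so a_1 = 2.
  11 = 5*2 + 1, so a_2 = 5.
  2 = 2*1 + 0, so a_3 = 2.
so x = [2; 2, 5, 2].
Convergents (p_i = a_i*p_{i-1} + p_{i-2}, q_i = a_i*q_{i-1} + q_{i-2} with p_{-2}=0, p_{-1}=1, q_{-2}=1, q_{-1}=0), until the denominator exceeds 8:
  i=0: a_0=2, p_0 = 2*1 + 0 = 2, q_0 = 2*0 + 1 = 1.
  i=1: a_1=2, p_1 = 2*2 + 1 = 5, q_1 = 2*1 + 0 = 2.
  i=2: a_2=5, p_2 = 5*5 + 2 = 27, q_2 = 5*2 + 1 = 11.
q_2 = 11 > 8, so the last convergent with denominator <= 8 is p_1/q_1 = 5/2.
The closest fraction with denominator <= 8 is either p_1/q_1 or the intermediate fraction (k*p_1 + p_0)/(k*q_1 + q_0) with the largest k >= 1 whose denominator stays <= 8; these approach x as k grows, and every other convergent or intermediate fraction in range is farther away.
Largest k: floor((8 - q_0)/q_1) = floor((8 - 1)/2) = 3.
That gives (3*5 + 2)/(3*2 + 1) = 17/7.
Compare the errors: |x - 5/2| = |59*2 - 5*24|/(24*2) = 2/48, and |x - 17/7| = |59*7 - 17*24|/(24*7) = 5/168.
Cross-multiplying, 5*48 = 240 < 336 = 2*168, so 5/168 is smaller: the intermediate fraction 17/7 is closer to x than 5/2.

17/7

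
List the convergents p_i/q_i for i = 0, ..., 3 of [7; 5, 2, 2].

Using the convergent recurrence p_i = a_i*p_{i-1} + p_{i-2}, q_i = a_i*q_{i-1} + q_{i-2} with p_{-2}=0, p_{-1}=1, q_{-2}=1, q_{-1}=0:
  i=0: a_0=7, p_0 = 7*1 + 0 = 7, q_0 = 7*0 + 1 = 1.
  i=1: a_1=5, p_1 = 5*7 + 1 = 36, q_1 = 5*1 + 0 = 5.
  i=2: a_2=2, p_2 = 2*36 + 7 = 79, q_2 = 2*5 + 1 = 11.
  i=3: a_3=2, p_3 = 2*79 + 36 = 194, q_3 = 2*11 + 5 = 27.

7/1, 36/5, 79/11, 194/27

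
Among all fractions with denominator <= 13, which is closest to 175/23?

99/13

Expand x = 175/23 as a continued fraction with the Euclidean algorithm:
  175 = 7*23 + 14, so a_0 = 7.
  23 = 1*14 + 9, so a_1 = 1.
  14 = 1*9 + 5, so a_2 = 1.
  9 = 1*5 + 4, so a_3 = 1.
  5 = 1*4 + 1, so a_4 = 1.
  4 = 4*1 + 0, so a_5 = 4.
so x = [7; 1, 1, 1, 1, 4].
Convergents (p_i = a_i*p_{i-1} + p_{i-2}, q_i = a_i*q_{i-1} + q_{i-2} with p_{-2}=0, p_{-1}=1, q_{-2}=1, q_{-1}=0), until the denominator exceeds 13:
  i=0: a_0=7, p_0 = 7*1 + 0 = 7, q_0 = 7*0 + 1 = 1.
  i=1: a_1=1, p_1 = 1*7 + 1 = 8, q_1 = 1*1 + 0 = 1.
  i=2: a_2=1, p_2 = 1*8 + 7 = 15, q_2 = 1*1 + 1 = 2.
  i=3: a_3=1, p_3 = 1*15 + 8 = 23, q_3 = 1*2 + 1 = 3.
  i=4: a_4=1, p_4 = 1*23 + 15 = 38, q_4 = 1*3 + 2 = 5.
  i=5: a_5=4, p_5 = 4*38 + 23 = 175, q_5 = 4*5 + 3 = 23.
q_5 = 23 > 13, so the last convergent with denominator <= 13 is p_4/q_4 = 38/5.
The closest fraction with denominator <= 13 is either p_4/q_4 or the intermediate fraction (k*p_4 + p_3)/(k*q_4 + q_3) with the largest k >= 1 whose denominator stays <= 13; these approach x as k grows, and every other convergent or intermediate fraction in range is farther away.
Largest k: floor((13 - q_3)/q_4) = floor((13 - 3)/5) = 2.
That gives (2*38 + 23)/(2*5 + 3) = 99/13.
Compare the errors: |x - 38/5| = |175*5 - 38*23|/(23*5) = 1/115, and |x - 99/13| = |175*13 - 99*23|/(23*13) = 2/299.
Cross-multiplying, 2*115 = 230 < 299 = 1*299, so 2/299 is smaller: the intermediate fraction 99/13 is closer to x than 38/5.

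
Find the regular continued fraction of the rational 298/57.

[5; 4, 2, 1, 1, 2]

Run the Euclidean algorithm on 298 and 57; the successive quotients are the partial quotients a_0, a_1, ... (each step inverts the fractional part left over by the previous one):
  298 = 5*57 + 13, so a_0 = 5.
  57 = 4*13 + 5, so a_1 = 4.
  13 = 2*5 + 3, so a_2 = 2.
  5 = 1*3 + 2, so a_3 = 1.
  3 = 1*2 + 1, so a_4 = 1.
  2 = 2*1 + 0, so a_5 = 2.
The remainder reaches 0 after 6 divisions, so the expansion has 6 partial quotients, read off in order.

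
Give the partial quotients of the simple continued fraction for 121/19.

[6; 2, 1, 2, 2]

Run the Euclidean algorithm on 121 and 19; the successive quotients are the partial quotients a_0, a_1, ... (each step inverts the fractional part left over by the previous one):
  121 = 6*19 + 7, so a_0 = 6.
  19 = 2*7 + 5, so a_1 = 2.
  7 = 1*5 + 2, so a_2 = 1.
  5 = 2*2 + 1, so a_3 = 2.
  2 = 2*1 + 0, so a_4 = 2.
The remainder reaches 0 after 5 divisions, so the expansion has 5 partial quotients, read off in order.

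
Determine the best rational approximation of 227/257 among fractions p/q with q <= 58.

Expand x = 227/257 as a continued fraction with the Euclidean algorithm:
  227 = 0*257 + 227, so a_0 = 0.
  257 = 1*227 + 30, so a_1 = 1.
  227 = 7*30 + 17, so a_2 = 7.
  30 = 1*17 + 13, so a_3 = 1.
  17 = 1*13 + 4, so a_4 = 1.
  13 = 3*4 + 1, so a_5 = 3.
  4 = 4*1 + 0, so a_6 = 4.
so x = [0; 1, 7, 1, 1, 3, 4].
Convergents (p_i = a_i*p_{i-1} + p_{i-2}, q_i = a_i*q_{i-1} + q_{i-2} with p_{-2}=0, p_{-1}=1, q_{-2}=1, q_{-1}=0), until the denominator exceeds 58:
  i=0: a_0=0, p_0 = 0*1 + 0 = 0, q_0 = 0*0 + 1 = 1.
  i=1: a_1=1, p_1 = 1*0 + 1 = 1, q_1 = 1*1 + 0 = 1.
  i=2: a_2=7, p_2 = 7*1 + 0 = 7, q_2 = 7*1 + 1 = 8.
  i=3: a_3=1, p_3 = 1*7 + 1 = 8, q_3 = 1*8 + 1 = 9.
  i=4: a_4=1, p_4 = 1*8 + 7 = 15, q_4 = 1*9 + 8 = 17.
  i=5: a_5=3, p_5 = 3*15 + 8 = 53, q_5 = 3*17 + 9 = 60.
q_5 = 60 > 58, so the last convergent with denominator <= 58 is p_4/q_4 = 15/17.
The closest fraction with denominator <= 58 is either p_4/q_4 or the intermediate fraction (k*p_4 + p_3)/(k*q_4 + q_3) with the largest k >= 1 whose denominator stays <= 58; these approach x as k grows, and every other convergent or intermediate fraction in range is farther away.
Largest k: floor((58 - q_3)/q_4) = floor((58 - 9)/17) = 2.
That gives (2*15 + 8)/(2*17 + 9) = 38/43.
Compare the errors: |x - 15/17| = |227*17 - 15*257|/(257*17) = 4/4369, and |x - 38/43| = |227*43 - 38*257|/(257*43) = 5/11051.
Cross-multiplying, 5*4369 = 21845 < 44204 = 4*11051, so 5/11051 is smaller: the intermediate fraction 38/43 is closer to x than 15/17.

38/43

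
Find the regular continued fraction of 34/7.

[4; 1, 6]

Run the Euclidean algorithm on 34 and 7; the successive quotients are the partial quotients a_0, a_1, ... (each step inverts the fractional part left over by the previous one):
  34 = 4*7 + 6, so a_0 = 4.
  7 = 1*6 + 1, so a_1 = 1.
  6 = 6*1 + 0, so a_2 = 6.
The remainder reaches 0 after 3 divisions, so the expansion has 3 partial quotients, read off in order.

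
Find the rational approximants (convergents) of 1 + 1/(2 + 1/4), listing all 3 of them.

1/1, 3/2, 13/9

Using the convergent recurrence p_i = a_i*p_{i-1} + p_{i-2}, q_i = a_i*q_{i-1} + q_{i-2} with p_{-2}=0, p_{-1}=1, q_{-2}=1, q_{-1}=0:
  i=0: a_0=1, p_0 = 1*1 + 0 = 1, q_0 = 1*0 + 1 = 1.
  i=1: a_1=2, p_1 = 2*1 + 1 = 3, q_1 = 2*1 + 0 = 2.
  i=2: a_2=4, p_2 = 4*3 + 1 = 13, q_2 = 4*2 + 1 = 9.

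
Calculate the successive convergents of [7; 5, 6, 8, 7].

7/1, 36/5, 223/31, 1820/253, 12963/1802

Using the convergent recurrence p_i = a_i*p_{i-1} + p_{i-2}, q_i = a_i*q_{i-1} + q_{i-2} with p_{-2}=0, p_{-1}=1, q_{-2}=1, q_{-1}=0:
  i=0: a_0=7, p_0 = 7*1 + 0 = 7, q_0 = 7*0 + 1 = 1.
  i=1: a_1=5, p_1 = 5*7 + 1 = 36, q_1 = 5*1 + 0 = 5.
  i=2: a_2=6, p_2 = 6*36 + 7 = 223, q_2 = 6*5 + 1 = 31.
  i=3: a_3=8, p_3 = 8*223 + 36 = 1820, q_3 = 8*31 + 5 = 253.
  i=4: a_4=7, p_4 = 7*1820 + 223 = 12963, q_4 = 7*253 + 31 = 1802.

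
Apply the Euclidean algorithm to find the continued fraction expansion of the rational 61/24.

Run the Euclidean algorithm on 61 and 24; the successive quotients are the partial quotients a_0, a_1, ... (each step inverts the fractional part left over by the previous one):
  61 = 2*24 + 13, so a_0 = 2.
  24 = 1*13 + 11, so a_1 = 1.
  13 = 1*11 + 2, so a_2 = 1.
  11 = 5*2 + 1, so a_3 = 5.
  2 = 2*1 + 0, so a_4 = 2.
The remainder reaches 0 after 5 divisions, so the expansion has 5 partial quotients, read off in order.

[2; 1, 1, 5, 2]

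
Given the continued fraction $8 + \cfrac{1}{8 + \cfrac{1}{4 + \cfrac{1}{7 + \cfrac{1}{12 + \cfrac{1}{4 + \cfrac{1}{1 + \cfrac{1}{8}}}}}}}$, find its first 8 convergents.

Using the convergent recurrence p_i = a_i*p_{i-1} + p_{i-2}, q_i = a_i*q_{i-1} + q_{i-2} with p_{-2}=0, p_{-1}=1, q_{-2}=1, q_{-1}=0:
  i=0: a_0=8, p_0 = 8*1 + 0 = 8, q_0 = 8*0 + 1 = 1.
  i=1: a_1=8, p_1 = 8*8 + 1 = 65, q_1 = 8*1 + 0 = 8.
  i=2: a_2=4, p_2 = 4*65 + 8 = 268, q_2 = 4*8 + 1 = 33.
  i=3: a_3=7, p_3 = 7*268 + 65 = 1941, q_3 = 7*33 + 8 = 239.
  i=4: a_4=12, p_4 = 12*1941 + 268 = 23560, q_4 = 12*239 + 33 = 2901.
  i=5: a_5=4, p_5 = 4*23560 + 1941 = 96181, q_5 = 4*2901 + 239 = 11843.
  i=6: a_6=1, p_6 = 1*96181 + 23560 = 119741, q_6 = 1*11843 + 2901 = 14744.
  i=7: a_7=8, p_7 = 8*119741 + 96181 = 1054109, q_7 = 8*14744 + 11843 = 129795.

8/1, 65/8, 268/33, 1941/239, 23560/2901, 96181/11843, 119741/14744, 1054109/129795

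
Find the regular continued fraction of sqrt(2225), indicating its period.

[47; (5, 1, 7, 1, 2, 1, 7, 1, 5, 94)]

Write x_i = (sqrt(2225) + m_i)/d_i with (m_0, d_0) = (0, 1). a_0 = floor(sqrt(2225)) = 47, since 47^2 = 2209 <= 2225 < 2304 = 48^2.
Iterate m_{i+1} = d_i*a_i - m_i, d_{i+1} = (2225 - m_{i+1}^2)/d_i, a_{i+1} = floor((a_0 + m_{i+1})/d_{i+1}):
  m_1 = 1*47 - 0 = 47, d_1 = (2225 - 47^2)/1 = 16/1 = 16, a_1 = floor((47 + 47)/16) = 5.
  m_2 = 16*5 - 47 = 33, d_2 = (2225 - 33^2)/16 = 1136/16 = 71, a_2 = floor((47 + 33)/71) = 1.
  m_3 = 71*1 - 33 = 38, d_3 = (2225 - 38^2)/71 = 781/71 = 11, a_3 = floor((47 + 38)/11) = 7.
  m_4 = 11*7 - 38 = 39, d_4 = (2225 - 39^2)/11 = 704/11 = 64, a_4 = floor((47 + 39)/64) = 1.
  m_5 = 64*1 - 39 = 25, d_5 = (2225 - 25^2)/64 = 1600/64 = 25, a_5 = floor((47 + 25)/25) = 2.
  m_6 = 25*2 - 25 = 25, d_6 = (2225 - 25^2)/25 = 1600/25 = 64, a_6 = floor((47 + 25)/64) = 1.
  m_7 = 64*1 - 25 = 39, d_7 = (2225 - 39^2)/64 = 704/64 = 11, a_7 = floor((47 + 39)/11) = 7.
  m_8 = 11*7 - 39 = 38, d_8 = (2225 - 38^2)/11 = 781/11 = 71, a_8 = floor((47 + 38)/71) = 1.
  m_9 = 71*1 - 38 = 33, d_9 = (2225 - 33^2)/71 = 1136/71 = 16, a_9 = floor((47 + 33)/16) = 5.
  m_10 = 16*5 - 33 = 47, d_10 = (2225 - 47^2)/16 = 16/16 = 1, a_10 = floor((47 + 47)/1) = 94.
  m_11 = 1*94 - 47 = 47, d_11 = (2225 - 47^2)/1 = 16/1 = 16: (m_11, d_11) = (m_1, d_1) = (47, 16), so from here the quotients repeat a_1, ..., a_10; the period length is 10.
Hence the expansion of sqrt(2225) is a_0 = 47 followed by the repeating block 5, 1, 7, 1, 2, 1, 7, 1, 5, 94 (period 10).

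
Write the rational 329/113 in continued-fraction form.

[2; 1, 10, 3, 3]

Run the Euclidean algorithm on 329 and 113; the successive quotients are the partial quotients a_0, a_1, ... (each step inverts the fractional part left over by the previous one):
  329 = 2*113 + 103, so a_0 = 2.
  113 = 1*103 + 10, so a_1 = 1.
  103 = 10*10 + 3, so a_2 = 10.
  10 = 3*3 + 1, so a_3 = 3.
  3 = 3*1 + 0, so a_4 = 3.
The remainder reaches 0 after 5 divisions, so the expansion has 5 partial quotients, read off in order.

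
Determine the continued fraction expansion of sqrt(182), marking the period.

[13; (2, 26)]

Write x_i = (sqrt(182) + m_i)/d_i with (m_0, d_0) = (0, 1). a_0 = floor(sqrt(182)) = 13, since 13^2 = 169 <= 182 < 196 = 14^2.
Iterate m_{i+1} = d_i*a_i - m_i, d_{i+1} = (182 - m_{i+1}^2)/d_i, a_{i+1} = floor((a_0 + m_{i+1})/d_{i+1}):
  m_1 = 1*13 - 0 = 13, d_1 = (182 - 13^2)/1 = 13/1 = 13, a_1 = floor((13 + 13)/13) = 2.
  m_2 = 13*2 - 13 = 13, d_2 = (182 - 13^2)/13 = 13/13 = 1, a_2 = floor((13 + 13)/1) = 26.
  m_3 = 1*26 - 13 = 13, d_3 = (182 - 13^2)/1 = 13/1 = 13: (m_3, d_3) = (m_1, d_1) = (13, 13), so from here the quotients repeat a_1, a_2; the period length is 2.
Hence the expansion of sqrt(182) is a_0 = 13 followed by the repeating block 2, 26 (period 2).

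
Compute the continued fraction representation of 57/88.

Run the Euclidean algorithm on 57 and 88; the successive quotients are the partial quotients a_0, a_1, ... (each step inverts the fractional part left over by the previous one):
  57 = 0*88 + 57, so a_0 = 0.
  88 = 1*57 + 31, so a_1 = 1.
  57 = 1*31 + 26, so a_2 = 1.
  31 = 1*26 + 5, so a_3 = 1.
  26 = 5*5 + 1, so a_4 = 5.
  5 = 5*1 + 0, so a_5 = 5.
The remainder reaches 0 after 6 divisions, so the expansion has 6 partial quotients, read off in order.

[0; 1, 1, 1, 5, 5]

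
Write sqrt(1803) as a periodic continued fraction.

Write x_i = (sqrt(1803) + m_i)/d_i with (m_0, d_0) = (0, 1). a_0 = floor(sqrt(1803)) = 42, since 42^2 = 1764 <= 1803 < 1849 = 43^2.
Iterate m_{i+1} = d_i*a_i - m_i, d_{i+1} = (1803 - m_{i+1}^2)/d_i, a_{i+1} = floor((a_0 + m_{i+1})/d_{i+1}):
  m_1 = 1*42 - 0 = 42, d_1 = (1803 - 42^2)/1 = 39/1 = 39, a_1 = floor((42 + 42)/39) = 2.
  m_2 = 39*2 - 42 = 36, d_2 = (1803 - 36^2)/39 = 507/39 = 13, a_2 = floor((42 + 36)/13) = 6.
  m_3 = 13*6 - 36 = 42, d_3 = (1803 - 42^2)/13 = 39/13 = 3, a_3 = floor((42 + 42)/3) = 28.
  m_4 = 3*28 - 42 = 42, d_4 = (1803 - 42^2)/3 = 39/3 = 13, a_4 = floor((42 + 42)/13) = 6.
  m_5 = 13*6 - 42 = 36, d_5 = (1803 - 36^2)/13 = 507/13 = 39, a_5 = floor((42 + 36)/39) = 2.
  m_6 = 39*2 - 36 = 42, d_6 = (1803 - 42^2)/39 = 39/39 = 1, a_6 = floor((42 + 42)/1) = 84.
  m_7 = 1*84 - 42 = 42, d_7 = (1803 - 42^2)/1 = 39/1 = 39: (m_7, d_7) = (m_1, d_1) = (42, 39), so from here the quotients repeat a_1, ..., a_6; the period length is 6.
Hence the expansion of sqrt(1803) is a_0 = 42 followed by the repeating block 2, 6, 28, 6, 2, 84 (period 6).

[42; (2, 6, 28, 6, 2, 84)]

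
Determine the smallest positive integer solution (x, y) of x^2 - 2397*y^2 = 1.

(x, y) = (58751, 1200)

First expand sqrt(2397) as a continued fraction. With x_i = (sqrt(2397) + m_i)/d_i and (m_0, d_0) = (0, 1): a_0 = floor(sqrt(2397)) = 48, since 48^2 = 2304 <= 2397 < 2401 = 49^2.
Iterate m_{i+1} = d_i*a_i - m_i, d_{i+1} = (2397 - m_{i+1}^2)/d_i, a_{i+1} = floor((a_0 + m_{i+1})/d_{i+1}):
  m_1 = 1*48 - 0 = 48, d_1 = (2397 - 48^2)/1 = 93/1 = 93, a_1 = floor((48 + 48)/93) = 1.
  m_2 = 93*1 - 48 = 45, d_2 = (2397 - 45^2)/93 = 372/93 = 4, a_2 = floor((48 + 45)/4) = 23.
  m_3 = 4*23 - 45 = 47, d_3 = (2397 - 47^2)/4 = 188/4 = 47, a_3 = floor((48 + 47)/47) = 2.
  m_4 = 47*2 - 47 = 47, d_4 = (2397 - 47^2)/47 = 188/47 = 4, a_4 = floor((48 + 47)/4) = 23.
  m_5 = 4*23 - 47 = 45, d_5 = (2397 - 45^2)/4 = 372/4 = 93, a_5 = floor((48 + 45)/93) = 1.
  m_6 = 93*1 - 45 = 48, d_6 = (2397 - 48^2)/93 = 93/93 = 1, a_6 = floor((48 + 48)/1) = 96.
  m_7 = 1*96 - 48 = 48, d_7 = (2397 - 48^2)/1 = 93/1 = 93: (m_7, d_7) = (m_1, d_1) = (48, 93), so from here the quotients repeat a_1, ..., a_6; the period length is 6.
So sqrt(2397) = [48; (1, 23, 2, 23, 1, 96)] with period length k = 6.
k is even, so the fundamental solution of x^2 - 2397y^2 = 1 is (p_{k-1}, q_{k-1}) = (p_5, q_5); compute convergents through index 5.
Convergents (p_i = a_i*p_{i-1} + p_{i-2}, q_i = a_i*q_{i-1} + q_{i-2} with p_{-2}=0, p_{-1}=1, q_{-2}=1, q_{-1}=0):
  i=0: a_0=48, p_0 = 48*1 + 0 = 48, q_0 = 48*0 + 1 = 1.
  i=1: a_1=1, p_1 = 1*48 + 1 = 49, q_1 = 1*1 + 0 = 1.
  i=2: a_2=23, p_2 = 23*49 + 48 = 1175, q_2 = 23*1 + 1 = 24.
  i=3: a_3=2, p_3 = 2*1175 + 49 = 2399, q_3 = 2*24 + 1 = 49.
  i=4: a_4=23, p_4 = 23*2399 + 1175 = 56352, q_4 = 23*49 + 24 = 1151.
  i=5: a_5=1, p_5 = 1*56352 + 2399 = 58751, q_5 = 1*1151 + 49 = 1200.
Check: 58751^2 - 2397*1200^2 = 3451680001 - 3451680000 = 1, so (x, y) = (58751, 1200) solves the equation, and by the theorem it is the least positive solution.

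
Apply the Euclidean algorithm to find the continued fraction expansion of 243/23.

Run the Euclidean algorithm on 243 and 23; the successive quotients are the partial quotients a_0, a_1, ... (each step inverts the fractional part left over by the previous one):
  243 = 10*23 + 13, so a_0 = 10.
  23 = 1*13 + 10, so a_1 = 1.
  13 = 1*10 + 3, so a_2 = 1.
  10 = 3*3 + 1, so a_3 = 3.
  3 = 3*1 + 0, so a_4 = 3.
The remainder reaches 0 after 5 divisions, so the expansion has 5 partial quotients, read off in order.

[10; 1, 1, 3, 3]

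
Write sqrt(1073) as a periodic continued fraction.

[32; (1, 3, 9, 9, 3, 1, 64)]

Write x_i = (sqrt(1073) + m_i)/d_i with (m_0, d_0) = (0, 1). a_0 = floor(sqrt(1073)) = 32, since 32^2 = 1024 <= 1073 < 1089 = 33^2.
Iterate m_{i+1} = d_i*a_i - m_i, d_{i+1} = (1073 - m_{i+1}^2)/d_i, a_{i+1} = floor((a_0 + m_{i+1})/d_{i+1}):
  m_1 = 1*32 - 0 = 32, d_1 = (1073 - 32^2)/1 = 49/1 = 49, a_1 = floor((32 + 32)/49) = 1.
  m_2 = 49*1 - 32 = 17, d_2 = (1073 - 17^2)/49 = 784/49 = 16, a_2 = floor((32 + 17)/16) = 3.
  m_3 = 16*3 - 17 = 31, d_3 = (1073 - 31^2)/16 = 112/16 = 7, a_3 = floor((32 + 31)/7) = 9.
  m_4 = 7*9 - 31 = 32, d_4 = (1073 - 32^2)/7 = 49/7 = 7, a_4 = floor((32 + 32)/7) = 9.
  m_5 = 7*9 - 32 = 31, d_5 = (1073 - 31^2)/7 = 112/7 = 16, a_5 = floor((32 + 31)/16) = 3.
  m_6 = 16*3 - 31 = 17, d_6 = (1073 - 17^2)/16 = 784/16 = 49, a_6 = floor((32 + 17)/49) = 1.
  m_7 = 49*1 - 17 = 32, d_7 = (1073 - 32^2)/49 = 49/49 = 1, a_7 = floor((32 + 32)/1) = 64.
  m_8 = 1*64 - 32 = 32, d_8 = (1073 - 32^2)/1 = 49/1 = 49: (m_8, d_8) = (m_1, d_1) = (32, 49), so from here the quotients repeat a_1, ..., a_7; the period length is 7.
Hence the expansion of sqrt(1073) is a_0 = 32 followed by the repeating block 1, 3, 9, 9, 3, 1, 64 (period 7).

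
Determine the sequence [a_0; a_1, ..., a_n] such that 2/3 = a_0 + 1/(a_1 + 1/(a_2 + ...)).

Run the Euclidean algorithm on 2 and 3; the successive quotients are the partial quotients a_0, a_1, ... (each step inverts the fractional part left over by the previous one):
  2 = 0*3 + 2, so a_0 = 0.
  3 = 1*2 + 1, so a_1 = 1.
  2 = 2*1 + 0, so a_2 = 2.
The remainder reaches 0 after 3 divisions, so the expansion has 3 partial quotients, read off in order.

[0; 1, 2]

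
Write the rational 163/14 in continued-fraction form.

[11; 1, 1, 1, 4]

Run the Euclidean algorithm on 163 and 14; the successive quotients are the partial quotients a_0, a_1, ... (each step inverts the fractional part left over by the previous one):
  163 = 11*14 + 9, so a_0 = 11.
  14 = 1*9 + 5, so a_1 = 1.
  9 = 1*5 + 4, so a_2 = 1.
  5 = 1*4 + 1, so a_3 = 1.
  4 = 4*1 + 0, so a_4 = 4.
The remainder reaches 0 after 5 divisions, so the expansion has 5 partial quotients, read off in order.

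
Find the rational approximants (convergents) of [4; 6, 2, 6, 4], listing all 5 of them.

Using the convergent recurrence p_i = a_i*p_{i-1} + p_{i-2}, q_i = a_i*q_{i-1} + q_{i-2} with p_{-2}=0, p_{-1}=1, q_{-2}=1, q_{-1}=0:
  i=0: a_0=4, p_0 = 4*1 + 0 = 4, q_0 = 4*0 + 1 = 1.
  i=1: a_1=6, p_1 = 6*4 + 1 = 25, q_1 = 6*1 + 0 = 6.
  i=2: a_2=2, p_2 = 2*25 + 4 = 54, q_2 = 2*6 + 1 = 13.
  i=3: a_3=6, p_3 = 6*54 + 25 = 349, q_3 = 6*13 + 6 = 84.
  i=4: a_4=4, p_4 = 4*349 + 54 = 1450, q_4 = 4*84 + 13 = 349.

4/1, 25/6, 54/13, 349/84, 1450/349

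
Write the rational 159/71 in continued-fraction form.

Run the Euclidean algorithm on 159 and 71; the successive quotients are the partial quotients a_0, a_1, ... (each step inverts the fractional part left over by the previous one):
  159 = 2*71 + 17, so a_0 = 2.
  71 = 4*17 + 3, so a_1 = 4.
  17 = 5*3 + 2, so a_2 = 5.
  3 = 1*2 + 1, so a_3 = 1.
  2 = 2*1 + 0, so a_4 = 2.
The remainder reaches 0 after 5 divisions, so the expansion has 5 partial quotients, read off in order.

[2; 4, 5, 1, 2]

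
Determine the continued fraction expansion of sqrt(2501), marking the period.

Write x_i = (sqrt(2501) + m_i)/d_i with (m_0, d_0) = (0, 1). a_0 = floor(sqrt(2501)) = 50, since 50^2 = 2500 <= 2501 < 2601 = 51^2.
Iterate m_{i+1} = d_i*a_i - m_i, d_{i+1} = (2501 - m_{i+1}^2)/d_i, a_{i+1} = floor((a_0 + m_{i+1})/d_{i+1}):
  m_1 = 1*50 - 0 = 50, d_1 = (2501 - 50^2)/1 = 1/1 = 1, a_1 = floor((50 + 50)/1) = 100.
  m_2 = 1*100 - 50 = 50, d_2 = (2501 - 50^2)/1 = 1/1 = 1: (m_2, d_2) = (m_1, d_1) = (50, 1), so from here the quotient a_1 repeats; the period length is 1.
Hence the expansion of sqrt(2501) is a_0 = 50 followed by the repeating block 100 (period 1).

[50; (100)]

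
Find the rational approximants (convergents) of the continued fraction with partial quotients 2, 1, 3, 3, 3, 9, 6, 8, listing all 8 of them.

2/1, 3/1, 11/4, 36/13, 119/43, 1107/400, 6761/2443, 55195/19944

Using the convergent recurrence p_i = a_i*p_{i-1} + p_{i-2}, q_i = a_i*q_{i-1} + q_{i-2} with p_{-2}=0, p_{-1}=1, q_{-2}=1, q_{-1}=0:
  i=0: a_0=2, p_0 = 2*1 + 0 = 2, q_0 = 2*0 + 1 = 1.
  i=1: a_1=1, p_1 = 1*2 + 1 = 3, q_1 = 1*1 + 0 = 1.
  i=2: a_2=3, p_2 = 3*3 + 2 = 11, q_2 = 3*1 + 1 = 4.
  i=3: a_3=3, p_3 = 3*11 + 3 = 36, q_3 = 3*4 + 1 = 13.
  i=4: a_4=3, p_4 = 3*36 + 11 = 119, q_4 = 3*13 + 4 = 43.
  i=5: a_5=9, p_5 = 9*119 + 36 = 1107, q_5 = 9*43 + 13 = 400.
  i=6: a_6=6, p_6 = 6*1107 + 119 = 6761, q_6 = 6*400 + 43 = 2443.
  i=7: a_7=8, p_7 = 8*6761 + 1107 = 55195, q_7 = 8*2443 + 400 = 19944.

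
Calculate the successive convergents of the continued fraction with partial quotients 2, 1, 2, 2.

Using the convergent recurrence p_i = a_i*p_{i-1} + p_{i-2}, q_i = a_i*q_{i-1} + q_{i-2} with p_{-2}=0, p_{-1}=1, q_{-2}=1, q_{-1}=0:
  i=0: a_0=2, p_0 = 2*1 + 0 = 2, q_0 = 2*0 + 1 = 1.
  i=1: a_1=1, p_1 = 1*2 + 1 = 3, q_1 = 1*1 + 0 = 1.
  i=2: a_2=2, p_2 = 2*3 + 2 = 8, q_2 = 2*1 + 1 = 3.
  i=3: a_3=2, p_3 = 2*8 + 3 = 19, q_3 = 2*3 + 1 = 7.

2/1, 3/1, 8/3, 19/7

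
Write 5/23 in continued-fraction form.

[0; 4, 1, 1, 2]

Run the Euclidean algorithm on 5 and 23; the successive quotients are the partial quotients a_0, a_1, ... (each step inverts the fractional part left over by the previous one):
  5 = 0*23 + 5, so a_0 = 0.
  23 = 4*5 + 3, so a_1 = 4.
  5 = 1*3 + 2, so a_2 = 1.
  3 = 1*2 + 1, so a_3 = 1.
  2 = 2*1 + 0, so a_4 = 2.
The remainder reaches 0 after 5 divisions, so the expansion has 5 partial quotients, read off in order.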